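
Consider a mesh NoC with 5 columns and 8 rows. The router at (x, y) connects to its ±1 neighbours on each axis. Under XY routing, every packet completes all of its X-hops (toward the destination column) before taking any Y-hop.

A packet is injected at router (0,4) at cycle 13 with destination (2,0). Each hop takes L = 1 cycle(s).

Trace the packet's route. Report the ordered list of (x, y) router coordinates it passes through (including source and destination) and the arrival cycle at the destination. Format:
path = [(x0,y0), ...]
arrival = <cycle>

path = [(0,4), (1,4), (2,4), (2,3), (2,2), (2,1), (2,0)]
arrival = 19

hop 0: (0,4) @ cyc 13
hop 1: (1,4) @ cyc 14  [E]
hop 2: (2,4) @ cyc 15  [E]
hop 3: (2,3) @ cyc 16  [S]
hop 4: (2,2) @ cyc 17  [S]
hop 5: (2,1) @ cyc 18  [S]
hop 6: (2,0) @ cyc 19  [S]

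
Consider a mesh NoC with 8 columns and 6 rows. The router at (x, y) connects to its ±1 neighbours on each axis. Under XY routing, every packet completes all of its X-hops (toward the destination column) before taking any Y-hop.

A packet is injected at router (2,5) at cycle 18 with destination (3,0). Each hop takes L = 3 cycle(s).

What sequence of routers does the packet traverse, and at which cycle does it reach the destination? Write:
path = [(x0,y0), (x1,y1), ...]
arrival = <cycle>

hop 0: (2,5) @ cyc 18
hop 1: (3,5) @ cyc 21  [E]
hop 2: (3,4) @ cyc 24  [S]
hop 3: (3,3) @ cyc 27  [S]
hop 4: (3,2) @ cyc 30  [S]
hop 5: (3,1) @ cyc 33  [S]
hop 6: (3,0) @ cyc 36  [S]

path = [(2,5), (3,5), (3,4), (3,3), (3,2), (3,1), (3,0)]
arrival = 36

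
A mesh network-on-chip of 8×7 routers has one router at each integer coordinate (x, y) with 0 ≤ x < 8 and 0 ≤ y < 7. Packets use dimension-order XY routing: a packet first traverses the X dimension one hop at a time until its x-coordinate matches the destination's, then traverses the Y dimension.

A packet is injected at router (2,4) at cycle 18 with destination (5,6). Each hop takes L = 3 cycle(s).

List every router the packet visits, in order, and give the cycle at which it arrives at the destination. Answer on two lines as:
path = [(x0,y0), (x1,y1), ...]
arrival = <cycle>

[0] x=2 y=4 t=18
[1] x=3 y=4 t=21 →E
[2] x=4 y=4 t=24 →E
[3] x=5 y=4 t=27 →E
[4] x=5 y=5 t=30 →N
[5] x=5 y=6 t=33 →N

path = [(2,4), (3,4), (4,4), (5,4), (5,5), (5,6)]
arrival = 33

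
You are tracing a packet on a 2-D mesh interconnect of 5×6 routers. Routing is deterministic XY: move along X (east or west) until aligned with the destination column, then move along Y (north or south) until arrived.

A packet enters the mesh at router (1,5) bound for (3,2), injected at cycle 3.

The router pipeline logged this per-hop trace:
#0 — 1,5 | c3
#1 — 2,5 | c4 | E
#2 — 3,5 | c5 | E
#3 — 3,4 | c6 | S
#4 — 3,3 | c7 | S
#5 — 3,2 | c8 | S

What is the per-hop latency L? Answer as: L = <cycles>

L = 1

Between hops 0 and 1 the cycle counter advances 4 − 3 = 1.
That increment is L by definition: L = 1.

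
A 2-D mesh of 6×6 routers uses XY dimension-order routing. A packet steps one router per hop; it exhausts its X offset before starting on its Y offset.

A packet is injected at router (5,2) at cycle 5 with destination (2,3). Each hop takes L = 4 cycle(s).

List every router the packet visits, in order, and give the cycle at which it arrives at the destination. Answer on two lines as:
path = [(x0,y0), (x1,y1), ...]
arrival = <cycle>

src (5,2)  cyc=5
W→(4,2)  cyc=9
W→(3,2)  cyc=13
W→(2,2)  cyc=17
N→(2,3)  cyc=21

path = [(5,2), (4,2), (3,2), (2,2), (2,3)]
arrival = 21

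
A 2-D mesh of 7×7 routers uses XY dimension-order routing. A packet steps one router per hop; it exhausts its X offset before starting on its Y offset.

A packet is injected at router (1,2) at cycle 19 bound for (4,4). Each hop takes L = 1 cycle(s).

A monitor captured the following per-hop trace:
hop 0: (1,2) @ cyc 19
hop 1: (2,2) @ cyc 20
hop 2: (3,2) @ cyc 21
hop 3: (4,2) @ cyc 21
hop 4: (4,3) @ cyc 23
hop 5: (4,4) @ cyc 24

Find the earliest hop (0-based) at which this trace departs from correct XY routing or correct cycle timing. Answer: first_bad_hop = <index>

first_bad_hop = 3

hop 1: step (+1,+0), +1 cyc — ok
hop 2: step (+1,+0), +1 cyc — ok
hop 3: step (+1,+0), +0 cyc — BAD: Δcyc=0≠L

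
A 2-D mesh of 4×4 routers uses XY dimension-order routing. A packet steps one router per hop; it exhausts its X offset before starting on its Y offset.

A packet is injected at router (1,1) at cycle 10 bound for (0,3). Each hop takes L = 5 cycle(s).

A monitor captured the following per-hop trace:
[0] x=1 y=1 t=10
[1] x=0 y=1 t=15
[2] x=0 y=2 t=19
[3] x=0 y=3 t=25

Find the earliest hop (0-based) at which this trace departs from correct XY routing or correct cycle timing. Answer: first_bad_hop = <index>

hop 1: step (-1,+0), +5 cyc — ok
hop 2: step (+0,+1), +4 cyc — BAD: Δcyc=4≠L

first_bad_hop = 2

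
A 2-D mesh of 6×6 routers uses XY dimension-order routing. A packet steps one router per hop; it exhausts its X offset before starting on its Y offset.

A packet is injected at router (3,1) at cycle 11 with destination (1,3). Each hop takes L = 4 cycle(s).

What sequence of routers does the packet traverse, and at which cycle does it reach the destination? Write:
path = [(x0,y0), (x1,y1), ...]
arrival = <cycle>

#0 — 3,1 | c11
#1 — 2,1 | c15 | W
#2 — 1,1 | c19 | W
#3 — 1,2 | c23 | N
#4 — 1,3 | c27 | N

path = [(3,1), (2,1), (1,1), (1,2), (1,3)]
arrival = 27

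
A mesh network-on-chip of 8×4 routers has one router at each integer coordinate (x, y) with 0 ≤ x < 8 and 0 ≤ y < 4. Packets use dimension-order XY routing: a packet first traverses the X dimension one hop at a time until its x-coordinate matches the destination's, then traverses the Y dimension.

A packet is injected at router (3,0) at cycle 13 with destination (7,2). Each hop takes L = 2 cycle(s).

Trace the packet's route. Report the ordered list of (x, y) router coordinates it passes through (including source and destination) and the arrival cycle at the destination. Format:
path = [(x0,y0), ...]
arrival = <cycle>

path = [(3,0), (4,0), (5,0), (6,0), (7,0), (7,1), (7,2)]
arrival = 25

  0. router=(3,0) cycle=13 (inject)
  1. router=(4,0) cycle=15 dir=E
  2. router=(5,0) cycle=17 dir=E
  3. router=(6,0) cycle=19 dir=E
  4. router=(7,0) cycle=21 dir=E
  5. router=(7,1) cycle=23 dir=N
  6. router=(7,2) cycle=25 dir=N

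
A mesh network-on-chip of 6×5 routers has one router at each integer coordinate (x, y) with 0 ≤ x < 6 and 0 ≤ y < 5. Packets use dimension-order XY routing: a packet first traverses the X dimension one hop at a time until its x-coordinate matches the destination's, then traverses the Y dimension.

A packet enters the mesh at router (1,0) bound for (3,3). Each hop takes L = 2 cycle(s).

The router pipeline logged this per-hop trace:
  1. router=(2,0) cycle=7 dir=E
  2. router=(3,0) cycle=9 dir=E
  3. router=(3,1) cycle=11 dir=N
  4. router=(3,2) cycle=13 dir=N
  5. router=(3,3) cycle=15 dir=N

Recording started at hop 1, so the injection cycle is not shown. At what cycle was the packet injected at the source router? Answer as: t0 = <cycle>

Hop 1 reached at cycle 7; hop k is at t0 + k·L.
t0 = cyc[1] − L = 7 − 2 = 5.

t0 = 5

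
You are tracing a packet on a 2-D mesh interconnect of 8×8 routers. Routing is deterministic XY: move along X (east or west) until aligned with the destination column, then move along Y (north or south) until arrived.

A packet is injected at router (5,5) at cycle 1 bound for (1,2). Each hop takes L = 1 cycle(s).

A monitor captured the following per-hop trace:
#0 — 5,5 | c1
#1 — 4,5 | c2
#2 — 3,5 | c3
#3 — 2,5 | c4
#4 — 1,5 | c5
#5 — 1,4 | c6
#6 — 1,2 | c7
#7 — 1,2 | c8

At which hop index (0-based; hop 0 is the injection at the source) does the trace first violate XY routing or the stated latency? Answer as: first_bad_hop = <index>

check 1→ d=(-1,0) cyc+1: ok
check 2→ d=(-1,0) cyc+1: ok
check 3→ d=(-1,0) cyc+1: ok
check 4→ d=(-1,0) cyc+1: ok
check 5→ d=(0,-1) cyc+1: ok
check 6→ d=(0,-2) cyc+1: BAD: non-unit step

first_bad_hop = 6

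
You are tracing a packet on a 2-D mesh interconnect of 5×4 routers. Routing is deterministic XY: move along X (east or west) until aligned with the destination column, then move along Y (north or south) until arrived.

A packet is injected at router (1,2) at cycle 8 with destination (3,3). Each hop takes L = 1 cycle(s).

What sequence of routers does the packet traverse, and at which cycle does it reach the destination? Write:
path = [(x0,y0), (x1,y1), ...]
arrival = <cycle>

hop 0: (1,2) @ cyc 8
hop 1: (2,2) @ cyc 9  [E]
hop 2: (3,2) @ cyc 10  [E]
hop 3: (3,3) @ cyc 11  [N]

path = [(1,2), (2,2), (3,2), (3,3)]
arrival = 11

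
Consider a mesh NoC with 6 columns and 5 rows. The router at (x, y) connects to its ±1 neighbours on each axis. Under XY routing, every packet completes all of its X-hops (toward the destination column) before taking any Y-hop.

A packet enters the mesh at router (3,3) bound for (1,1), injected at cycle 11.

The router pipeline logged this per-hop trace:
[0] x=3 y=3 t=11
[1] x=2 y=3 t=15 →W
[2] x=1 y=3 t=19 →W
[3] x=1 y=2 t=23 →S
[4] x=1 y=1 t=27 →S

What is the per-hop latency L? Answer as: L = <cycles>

L = 4

Between hops 0 and 1 the cycle counter advances 15 − 11 = 4.
That increment is L by definition: L = 4.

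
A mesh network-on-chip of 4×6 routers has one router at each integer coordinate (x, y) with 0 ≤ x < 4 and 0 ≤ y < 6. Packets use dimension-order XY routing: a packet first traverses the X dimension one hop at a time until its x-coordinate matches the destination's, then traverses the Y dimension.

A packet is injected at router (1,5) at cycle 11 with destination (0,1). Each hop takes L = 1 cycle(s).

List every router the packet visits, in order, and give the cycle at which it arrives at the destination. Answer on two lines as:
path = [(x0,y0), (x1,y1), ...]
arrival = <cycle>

t=11: at (1,5)
t=12: at (0,5) after W
t=13: at (0,4) after S
t=14: at (0,3) after S
t=15: at (0,2) after S
t=16: at (0,1) after S

path = [(1,5), (0,5), (0,4), (0,3), (0,2), (0,1)]
arrival = 16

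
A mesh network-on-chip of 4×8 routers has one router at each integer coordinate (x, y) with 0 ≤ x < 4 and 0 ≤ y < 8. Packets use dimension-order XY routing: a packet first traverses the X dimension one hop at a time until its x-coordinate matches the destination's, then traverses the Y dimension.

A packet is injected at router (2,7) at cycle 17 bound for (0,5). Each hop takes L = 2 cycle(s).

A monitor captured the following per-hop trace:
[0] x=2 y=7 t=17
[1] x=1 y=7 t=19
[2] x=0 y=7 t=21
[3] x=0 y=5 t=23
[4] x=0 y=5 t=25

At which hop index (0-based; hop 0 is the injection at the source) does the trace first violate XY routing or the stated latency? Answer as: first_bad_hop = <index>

hop 1: step (-1,+0), +2 cyc — ok
hop 2: step (-1,+0), +2 cyc — ok
hop 3: step (+0,-2), +2 cyc — BAD: non-unit step

first_bad_hop = 3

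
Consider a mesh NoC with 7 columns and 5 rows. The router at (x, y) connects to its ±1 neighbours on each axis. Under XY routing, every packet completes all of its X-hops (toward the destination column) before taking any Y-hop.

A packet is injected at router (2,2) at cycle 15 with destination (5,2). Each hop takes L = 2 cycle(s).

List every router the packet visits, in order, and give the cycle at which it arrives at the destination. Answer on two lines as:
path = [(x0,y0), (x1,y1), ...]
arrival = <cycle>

path = [(2,2), (3,2), (4,2), (5,2)]
arrival = 21

  0. router=(2,2) cycle=15 (inject)
  1. router=(3,2) cycle=17 dir=E
  2. router=(4,2) cycle=19 dir=E
  3. router=(5,2) cycle=21 dir=E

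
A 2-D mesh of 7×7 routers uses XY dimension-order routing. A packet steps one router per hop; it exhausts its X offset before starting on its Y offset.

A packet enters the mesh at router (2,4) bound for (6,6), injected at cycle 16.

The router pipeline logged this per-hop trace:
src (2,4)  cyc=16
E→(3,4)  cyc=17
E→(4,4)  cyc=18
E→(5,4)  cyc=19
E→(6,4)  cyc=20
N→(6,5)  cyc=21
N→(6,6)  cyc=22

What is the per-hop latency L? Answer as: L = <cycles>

L = 1

cyc[1] − cyc[0] = 17 − 16 = 1.
Each hop adds L, hence L = 1.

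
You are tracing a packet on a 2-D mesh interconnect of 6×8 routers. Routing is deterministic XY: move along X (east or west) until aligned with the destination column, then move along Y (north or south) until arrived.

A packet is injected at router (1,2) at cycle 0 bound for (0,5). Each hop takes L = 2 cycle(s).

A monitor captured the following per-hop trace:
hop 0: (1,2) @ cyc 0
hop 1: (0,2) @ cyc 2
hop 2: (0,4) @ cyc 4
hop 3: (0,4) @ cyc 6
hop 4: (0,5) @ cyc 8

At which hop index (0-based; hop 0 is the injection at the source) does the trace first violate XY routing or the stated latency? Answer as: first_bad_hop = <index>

first_bad_hop = 2

[1] (-1,+0) / 2c ⇒ ok
[2] (+0,+2) / 2c ⇒ BAD: non-unit step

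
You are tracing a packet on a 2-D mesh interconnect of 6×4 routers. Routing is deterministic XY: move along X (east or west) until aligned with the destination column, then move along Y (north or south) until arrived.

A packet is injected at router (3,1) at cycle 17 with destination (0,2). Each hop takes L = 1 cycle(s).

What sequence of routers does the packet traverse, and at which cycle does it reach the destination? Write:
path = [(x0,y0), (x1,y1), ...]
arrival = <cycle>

  0. router=(3,1) cycle=17 (inject)
  1. router=(2,1) cycle=18 dir=W
  2. router=(1,1) cycle=19 dir=W
  3. router=(0,1) cycle=20 dir=W
  4. router=(0,2) cycle=21 dir=N

path = [(3,1), (2,1), (1,1), (0,1), (0,2)]
arrival = 21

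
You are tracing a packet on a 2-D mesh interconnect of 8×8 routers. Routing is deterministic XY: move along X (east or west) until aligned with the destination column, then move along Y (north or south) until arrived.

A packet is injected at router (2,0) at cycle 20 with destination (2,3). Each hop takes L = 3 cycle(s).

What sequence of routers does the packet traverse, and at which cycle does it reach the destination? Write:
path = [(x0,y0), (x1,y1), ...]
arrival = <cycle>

path = [(2,0), (2,1), (2,2), (2,3)]
arrival = 29

[0] x=2 y=0 t=20
[1] x=2 y=1 t=23 →N
[2] x=2 y=2 t=26 →N
[3] x=2 y=3 t=29 →N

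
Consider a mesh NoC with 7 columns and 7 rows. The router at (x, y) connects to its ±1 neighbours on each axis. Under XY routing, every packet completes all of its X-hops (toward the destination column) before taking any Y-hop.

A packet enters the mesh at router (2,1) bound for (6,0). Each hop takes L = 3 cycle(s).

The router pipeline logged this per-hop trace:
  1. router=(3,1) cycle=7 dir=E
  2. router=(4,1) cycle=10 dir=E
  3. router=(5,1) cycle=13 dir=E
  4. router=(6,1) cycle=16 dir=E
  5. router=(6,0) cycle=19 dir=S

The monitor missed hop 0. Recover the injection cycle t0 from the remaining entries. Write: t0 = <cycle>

The first recorded entry is hop 1 at cycle 7.
t0 = cyc[1] − L = 7 − 3 = 4.

t0 = 4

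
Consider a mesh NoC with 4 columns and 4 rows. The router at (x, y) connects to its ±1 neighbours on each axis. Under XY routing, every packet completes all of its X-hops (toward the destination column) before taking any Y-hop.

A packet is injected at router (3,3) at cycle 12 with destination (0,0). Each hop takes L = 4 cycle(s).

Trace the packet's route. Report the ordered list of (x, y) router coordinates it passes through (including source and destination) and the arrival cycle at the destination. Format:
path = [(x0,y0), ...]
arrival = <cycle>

path = [(3,3), (2,3), (1,3), (0,3), (0,2), (0,1), (0,0)]
arrival = 36

#0 — 3,3 | c12
#1 — 2,3 | c16 | W
#2 — 1,3 | c20 | W
#3 — 0,3 | c24 | W
#4 — 0,2 | c28 | S
#5 — 0,1 | c32 | S
#6 — 0,0 | c36 | S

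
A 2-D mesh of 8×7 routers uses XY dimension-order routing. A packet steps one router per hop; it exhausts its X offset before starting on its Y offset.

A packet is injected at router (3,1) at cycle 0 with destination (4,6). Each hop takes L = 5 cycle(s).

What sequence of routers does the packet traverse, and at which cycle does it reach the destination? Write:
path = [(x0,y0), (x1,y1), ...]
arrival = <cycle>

hop 0: (3,1) @ cyc 0
hop 1: (4,1) @ cyc 5  [E]
hop 2: (4,2) @ cyc 10  [N]
hop 3: (4,3) @ cyc 15  [N]
hop 4: (4,4) @ cyc 20  [N]
hop 5: (4,5) @ cyc 25  [N]
hop 6: (4,6) @ cyc 30  [N]

path = [(3,1), (4,1), (4,2), (4,3), (4,4), (4,5), (4,6)]
arrival = 30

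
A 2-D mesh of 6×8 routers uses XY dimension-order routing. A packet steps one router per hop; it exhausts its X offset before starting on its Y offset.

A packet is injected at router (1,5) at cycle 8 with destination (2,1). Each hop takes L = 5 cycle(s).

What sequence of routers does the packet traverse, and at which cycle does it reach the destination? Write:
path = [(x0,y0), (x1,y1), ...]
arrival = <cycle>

t=8: at (1,5)
t=13: at (2,5) after E
t=18: at (2,4) after S
t=23: at (2,3) after S
t=28: at (2,2) after S
t=33: at (2,1) after S

path = [(1,5), (2,5), (2,4), (2,3), (2,2), (2,1)]
arrival = 33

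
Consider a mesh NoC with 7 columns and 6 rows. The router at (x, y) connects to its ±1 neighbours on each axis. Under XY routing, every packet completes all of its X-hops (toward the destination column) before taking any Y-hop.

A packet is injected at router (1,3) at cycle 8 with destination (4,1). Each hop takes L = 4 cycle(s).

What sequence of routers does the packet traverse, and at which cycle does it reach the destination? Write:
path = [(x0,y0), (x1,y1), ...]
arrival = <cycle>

path = [(1,3), (2,3), (3,3), (4,3), (4,2), (4,1)]
arrival = 28

hop 0: (1,3) @ cyc 8
hop 1: (2,3) @ cyc 12  [E]
hop 2: (3,3) @ cyc 16  [E]
hop 3: (4,3) @ cyc 20  [E]
hop 4: (4,2) @ cyc 24  [S]
hop 5: (4,1) @ cyc 28  [S]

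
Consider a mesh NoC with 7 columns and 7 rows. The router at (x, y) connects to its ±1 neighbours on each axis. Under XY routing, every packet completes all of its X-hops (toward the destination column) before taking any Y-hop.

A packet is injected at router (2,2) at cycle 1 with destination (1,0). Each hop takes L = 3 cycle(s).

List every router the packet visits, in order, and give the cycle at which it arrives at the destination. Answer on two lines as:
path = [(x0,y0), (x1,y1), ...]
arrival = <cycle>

path = [(2,2), (1,2), (1,1), (1,0)]
arrival = 10

t=1: at (2,2)
t=4: at (1,2) after W
t=7: at (1,1) after S
t=10: at (1,0) after S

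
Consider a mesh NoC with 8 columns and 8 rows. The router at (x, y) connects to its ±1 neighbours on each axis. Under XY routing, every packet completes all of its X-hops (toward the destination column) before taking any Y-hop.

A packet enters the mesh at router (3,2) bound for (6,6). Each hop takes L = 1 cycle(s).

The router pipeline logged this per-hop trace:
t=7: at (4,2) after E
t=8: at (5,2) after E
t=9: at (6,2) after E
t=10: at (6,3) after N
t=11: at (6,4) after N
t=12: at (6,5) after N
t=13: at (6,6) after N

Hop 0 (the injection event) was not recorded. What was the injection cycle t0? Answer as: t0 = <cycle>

t0 = 6

At hop 1 the cycle is 7; in general cyc_k = t0 + kL.
So t0 = 7 − 1·1 = 6.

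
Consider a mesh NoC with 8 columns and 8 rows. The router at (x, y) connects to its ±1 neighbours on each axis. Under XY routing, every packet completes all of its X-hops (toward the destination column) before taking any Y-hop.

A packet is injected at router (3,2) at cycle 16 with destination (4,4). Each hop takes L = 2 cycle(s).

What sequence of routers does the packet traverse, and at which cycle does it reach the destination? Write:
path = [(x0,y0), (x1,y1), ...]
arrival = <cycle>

path = [(3,2), (4,2), (4,3), (4,4)]
arrival = 22

hop 0: (3,2) @ cyc 16
hop 1: (4,2) @ cyc 18  [E]
hop 2: (4,3) @ cyc 20  [N]
hop 3: (4,4) @ cyc 22  [N]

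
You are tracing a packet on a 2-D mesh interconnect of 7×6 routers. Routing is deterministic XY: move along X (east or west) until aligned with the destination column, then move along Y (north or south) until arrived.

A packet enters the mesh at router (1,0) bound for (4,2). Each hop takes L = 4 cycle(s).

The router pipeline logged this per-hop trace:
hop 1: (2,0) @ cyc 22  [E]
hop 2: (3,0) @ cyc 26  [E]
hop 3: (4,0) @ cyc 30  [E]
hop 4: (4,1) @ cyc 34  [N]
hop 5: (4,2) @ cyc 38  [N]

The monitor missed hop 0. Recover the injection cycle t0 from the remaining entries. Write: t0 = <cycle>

t0 = 18

The first recorded entry is hop 1 at cycle 22.
Therefore t0 = 22 − L = 18.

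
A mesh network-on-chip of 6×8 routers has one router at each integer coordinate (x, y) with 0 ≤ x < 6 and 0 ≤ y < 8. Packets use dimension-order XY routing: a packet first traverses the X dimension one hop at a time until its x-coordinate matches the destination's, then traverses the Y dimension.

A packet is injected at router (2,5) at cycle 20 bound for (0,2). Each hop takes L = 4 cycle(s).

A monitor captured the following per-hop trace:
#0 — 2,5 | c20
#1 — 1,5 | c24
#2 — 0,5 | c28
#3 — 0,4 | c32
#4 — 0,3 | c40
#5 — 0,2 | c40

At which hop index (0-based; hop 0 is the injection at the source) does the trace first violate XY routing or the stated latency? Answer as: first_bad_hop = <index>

first_bad_hop = 4

hop 1: step (-1,+0), +4 cyc — ok
hop 2: step (-1,+0), +4 cyc — ok
hop 3: step (+0,-1), +4 cyc — ok
hop 4: step (+0,-1), +8 cyc — BAD: Δcyc=8≠L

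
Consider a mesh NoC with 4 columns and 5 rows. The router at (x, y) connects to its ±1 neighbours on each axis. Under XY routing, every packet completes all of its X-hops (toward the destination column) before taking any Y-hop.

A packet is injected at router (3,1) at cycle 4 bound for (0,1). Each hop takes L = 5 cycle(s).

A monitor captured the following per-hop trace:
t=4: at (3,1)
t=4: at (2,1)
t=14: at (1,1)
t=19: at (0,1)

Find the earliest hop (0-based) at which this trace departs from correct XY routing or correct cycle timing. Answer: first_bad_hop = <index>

first_bad_hop = 1

check 1→ d=(-1,0) cyc+0: BAD: Δcyc=0≠L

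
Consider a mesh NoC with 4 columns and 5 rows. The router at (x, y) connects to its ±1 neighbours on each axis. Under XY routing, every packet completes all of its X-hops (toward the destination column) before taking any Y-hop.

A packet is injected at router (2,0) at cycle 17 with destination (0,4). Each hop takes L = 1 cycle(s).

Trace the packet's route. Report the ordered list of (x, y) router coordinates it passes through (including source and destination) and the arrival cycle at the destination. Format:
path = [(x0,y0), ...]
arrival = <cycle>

path = [(2,0), (1,0), (0,0), (0,1), (0,2), (0,3), (0,4)]
arrival = 23

[0] x=2 y=0 t=17
[1] x=1 y=0 t=18 →W
[2] x=0 y=0 t=19 →W
[3] x=0 y=1 t=20 →N
[4] x=0 y=2 t=21 →N
[5] x=0 y=3 t=22 →N
[6] x=0 y=4 t=23 →N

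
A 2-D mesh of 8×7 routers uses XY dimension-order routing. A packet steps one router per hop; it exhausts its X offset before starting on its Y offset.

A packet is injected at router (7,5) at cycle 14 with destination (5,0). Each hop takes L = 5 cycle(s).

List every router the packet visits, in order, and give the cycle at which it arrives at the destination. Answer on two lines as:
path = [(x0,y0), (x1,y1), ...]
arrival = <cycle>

hop 0: (7,5) @ cyc 14
hop 1: (6,5) @ cyc 19  [W]
hop 2: (5,5) @ cyc 24  [W]
hop 3: (5,4) @ cyc 29  [S]
hop 4: (5,3) @ cyc 34  [S]
hop 5: (5,2) @ cyc 39  [S]
hop 6: (5,1) @ cyc 44  [S]
hop 7: (5,0) @ cyc 49  [S]

path = [(7,5), (6,5), (5,5), (5,4), (5,3), (5,2), (5,1), (5,0)]
arrival = 49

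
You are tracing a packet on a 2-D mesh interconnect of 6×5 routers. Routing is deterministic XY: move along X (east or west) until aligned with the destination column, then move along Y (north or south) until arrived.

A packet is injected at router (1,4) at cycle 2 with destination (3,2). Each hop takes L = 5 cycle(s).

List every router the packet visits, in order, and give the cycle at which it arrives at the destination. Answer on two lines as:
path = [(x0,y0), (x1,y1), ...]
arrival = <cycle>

path = [(1,4), (2,4), (3,4), (3,3), (3,2)]
arrival = 22

#0 — 1,4 | c2
#1 — 2,4 | c7 | E
#2 — 3,4 | c12 | E
#3 — 3,3 | c17 | S
#4 — 3,2 | c22 | S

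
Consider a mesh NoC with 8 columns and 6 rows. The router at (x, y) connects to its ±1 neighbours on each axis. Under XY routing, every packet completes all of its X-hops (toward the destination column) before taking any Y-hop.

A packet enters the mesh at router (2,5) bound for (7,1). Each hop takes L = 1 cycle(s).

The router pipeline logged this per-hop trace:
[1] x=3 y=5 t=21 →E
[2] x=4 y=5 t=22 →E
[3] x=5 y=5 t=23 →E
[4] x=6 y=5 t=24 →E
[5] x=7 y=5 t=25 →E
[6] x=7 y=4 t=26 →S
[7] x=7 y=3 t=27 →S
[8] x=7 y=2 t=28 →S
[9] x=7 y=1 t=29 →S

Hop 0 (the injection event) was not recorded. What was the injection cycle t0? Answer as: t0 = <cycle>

Hop 1 reached at cycle 21; hop k is at t0 + k·L.
Therefore t0 = 21 − L = 20.

t0 = 20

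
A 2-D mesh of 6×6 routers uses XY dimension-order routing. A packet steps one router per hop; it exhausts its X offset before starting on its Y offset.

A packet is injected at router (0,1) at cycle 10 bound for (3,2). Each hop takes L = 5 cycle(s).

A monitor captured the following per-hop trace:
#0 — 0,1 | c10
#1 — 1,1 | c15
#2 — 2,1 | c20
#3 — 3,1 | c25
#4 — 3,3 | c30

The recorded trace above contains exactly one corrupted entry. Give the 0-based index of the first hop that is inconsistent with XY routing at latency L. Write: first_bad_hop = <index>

first_bad_hop = 4

  1: Δx=+1 Δy=+0 Δt=5 [ok]
  2: Δx=+1 Δy=+0 Δt=5 [ok]
  3: Δx=+1 Δy=+0 Δt=5 [ok]
  4: Δx=+0 Δy=+2 Δt=5 [BAD: non-unit step]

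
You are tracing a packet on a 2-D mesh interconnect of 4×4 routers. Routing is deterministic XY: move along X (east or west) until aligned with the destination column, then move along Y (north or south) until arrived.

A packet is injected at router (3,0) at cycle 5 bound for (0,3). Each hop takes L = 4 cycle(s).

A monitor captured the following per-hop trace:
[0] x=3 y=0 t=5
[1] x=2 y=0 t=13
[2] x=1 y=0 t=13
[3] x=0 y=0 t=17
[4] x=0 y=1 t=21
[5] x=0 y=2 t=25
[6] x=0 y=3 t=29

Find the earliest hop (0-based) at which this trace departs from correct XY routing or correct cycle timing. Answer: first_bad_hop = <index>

first_bad_hop = 1

hop 1: step (-1,+0), +8 cyc — BAD: Δcyc=8≠L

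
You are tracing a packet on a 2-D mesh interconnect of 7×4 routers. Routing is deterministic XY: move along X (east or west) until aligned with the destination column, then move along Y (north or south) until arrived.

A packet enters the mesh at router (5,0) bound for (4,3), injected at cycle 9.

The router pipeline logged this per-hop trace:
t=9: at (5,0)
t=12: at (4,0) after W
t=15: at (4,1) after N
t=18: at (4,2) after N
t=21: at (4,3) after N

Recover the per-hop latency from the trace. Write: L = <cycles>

L = 3

Between hops 0 and 1 the cycle counter advances 12 − 9 = 3.
That increment is L by definition: L = 3.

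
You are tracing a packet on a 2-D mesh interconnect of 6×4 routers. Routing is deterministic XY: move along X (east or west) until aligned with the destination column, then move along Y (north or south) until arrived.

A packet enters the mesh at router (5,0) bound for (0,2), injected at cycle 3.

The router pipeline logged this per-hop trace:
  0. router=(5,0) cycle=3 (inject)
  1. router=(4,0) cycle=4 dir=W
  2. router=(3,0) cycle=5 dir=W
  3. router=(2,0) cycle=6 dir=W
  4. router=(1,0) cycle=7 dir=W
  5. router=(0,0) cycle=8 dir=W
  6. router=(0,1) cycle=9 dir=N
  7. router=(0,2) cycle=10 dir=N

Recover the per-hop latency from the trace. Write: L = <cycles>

L = 1

From hop 0 (3) to hop 1 (4): +1 cycles.
That increment is L by definition: L = 1.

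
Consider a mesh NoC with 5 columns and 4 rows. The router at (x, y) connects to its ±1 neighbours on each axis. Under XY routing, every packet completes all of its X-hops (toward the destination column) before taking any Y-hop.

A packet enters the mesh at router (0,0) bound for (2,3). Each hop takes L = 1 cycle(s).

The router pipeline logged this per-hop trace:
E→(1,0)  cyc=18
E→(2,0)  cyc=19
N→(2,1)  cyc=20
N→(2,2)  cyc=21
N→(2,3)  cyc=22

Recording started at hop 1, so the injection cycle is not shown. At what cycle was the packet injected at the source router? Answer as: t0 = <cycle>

The first recorded entry is hop 1 at cycle 18.
So t0 = 18 − 1·1 = 17.

t0 = 17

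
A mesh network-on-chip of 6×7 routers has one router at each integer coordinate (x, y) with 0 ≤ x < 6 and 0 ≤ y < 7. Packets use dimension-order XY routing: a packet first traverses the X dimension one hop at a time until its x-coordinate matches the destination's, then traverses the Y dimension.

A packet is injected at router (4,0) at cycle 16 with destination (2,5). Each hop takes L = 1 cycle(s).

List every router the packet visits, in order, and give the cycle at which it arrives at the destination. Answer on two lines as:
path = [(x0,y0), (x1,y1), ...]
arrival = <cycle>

src (4,0)  cyc=16
W→(3,0)  cyc=17
W→(2,0)  cyc=18
N→(2,1)  cyc=19
N→(2,2)  cyc=20
N→(2,3)  cyc=21
N→(2,4)  cyc=22
N→(2,5)  cyc=23

path = [(4,0), (3,0), (2,0), (2,1), (2,2), (2,3), (2,4), (2,5)]
arrival = 23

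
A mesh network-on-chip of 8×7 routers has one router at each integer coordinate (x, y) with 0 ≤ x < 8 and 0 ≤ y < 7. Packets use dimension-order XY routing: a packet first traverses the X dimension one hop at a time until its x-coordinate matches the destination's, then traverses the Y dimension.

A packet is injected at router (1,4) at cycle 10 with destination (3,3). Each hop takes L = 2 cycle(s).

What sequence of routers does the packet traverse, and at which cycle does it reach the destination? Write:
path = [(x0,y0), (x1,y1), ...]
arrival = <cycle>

path = [(1,4), (2,4), (3,4), (3,3)]
arrival = 16

t=10: at (1,4)
t=12: at (2,4) after E
t=14: at (3,4) after E
t=16: at (3,3) after S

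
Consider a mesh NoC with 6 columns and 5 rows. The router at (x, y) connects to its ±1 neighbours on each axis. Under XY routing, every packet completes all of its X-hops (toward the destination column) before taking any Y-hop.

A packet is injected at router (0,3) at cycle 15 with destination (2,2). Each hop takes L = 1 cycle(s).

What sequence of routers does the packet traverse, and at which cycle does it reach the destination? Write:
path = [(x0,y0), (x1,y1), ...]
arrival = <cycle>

  0. router=(0,3) cycle=15 (inject)
  1. router=(1,3) cycle=16 dir=E
  2. router=(2,3) cycle=17 dir=E
  3. router=(2,2) cycle=18 dir=S

path = [(0,3), (1,3), (2,3), (2,2)]
arrival = 18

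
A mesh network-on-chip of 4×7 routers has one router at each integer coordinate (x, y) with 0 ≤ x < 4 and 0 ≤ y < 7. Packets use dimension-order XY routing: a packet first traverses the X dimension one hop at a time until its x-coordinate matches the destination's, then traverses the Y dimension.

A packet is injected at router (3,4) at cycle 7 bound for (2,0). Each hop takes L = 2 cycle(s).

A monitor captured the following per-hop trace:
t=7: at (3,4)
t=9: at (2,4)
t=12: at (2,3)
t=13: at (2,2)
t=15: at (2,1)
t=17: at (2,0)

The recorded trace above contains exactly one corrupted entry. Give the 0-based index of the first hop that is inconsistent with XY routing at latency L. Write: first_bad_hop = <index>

first_bad_hop = 2

hop 1: step (-1,+0), +2 cyc — ok
hop 2: step (+0,-1), +3 cyc — BAD: Δcyc=3≠L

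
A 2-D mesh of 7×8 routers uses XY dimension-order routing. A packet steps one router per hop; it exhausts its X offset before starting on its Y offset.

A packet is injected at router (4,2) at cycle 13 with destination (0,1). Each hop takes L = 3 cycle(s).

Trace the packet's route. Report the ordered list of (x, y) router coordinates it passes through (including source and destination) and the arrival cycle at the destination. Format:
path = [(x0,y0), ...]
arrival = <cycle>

src (4,2)  cyc=13
W→(3,2)  cyc=16
W→(2,2)  cyc=19
W→(1,2)  cyc=22
W→(0,2)  cyc=25
S→(0,1)  cyc=28

path = [(4,2), (3,2), (2,2), (1,2), (0,2), (0,1)]
arrival = 28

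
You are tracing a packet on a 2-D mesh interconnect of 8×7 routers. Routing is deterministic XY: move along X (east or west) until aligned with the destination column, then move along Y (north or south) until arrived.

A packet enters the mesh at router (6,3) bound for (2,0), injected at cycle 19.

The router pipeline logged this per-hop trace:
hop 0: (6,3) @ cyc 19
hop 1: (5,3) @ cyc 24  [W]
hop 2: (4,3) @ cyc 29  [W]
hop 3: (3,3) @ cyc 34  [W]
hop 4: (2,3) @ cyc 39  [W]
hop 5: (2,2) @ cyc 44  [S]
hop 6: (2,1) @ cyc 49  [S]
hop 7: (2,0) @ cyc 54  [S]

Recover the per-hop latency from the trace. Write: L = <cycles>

L = 5

From hop 0 (19) to hop 1 (24): +5 cycles.
One hop costs L cycles, so L = 5.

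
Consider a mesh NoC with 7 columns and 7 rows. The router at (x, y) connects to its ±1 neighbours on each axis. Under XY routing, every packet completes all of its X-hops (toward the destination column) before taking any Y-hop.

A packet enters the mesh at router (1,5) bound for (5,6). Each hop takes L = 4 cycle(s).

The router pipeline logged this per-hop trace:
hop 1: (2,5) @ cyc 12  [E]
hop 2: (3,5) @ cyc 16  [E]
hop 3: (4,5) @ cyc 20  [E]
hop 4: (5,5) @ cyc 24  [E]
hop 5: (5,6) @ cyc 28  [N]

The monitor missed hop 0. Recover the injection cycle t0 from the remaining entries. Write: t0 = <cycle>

t0 = 8

At hop 1 the cycle is 12; in general cyc_k = t0 + kL.
Subtract one hop: t0 = 12 − 4 = 8.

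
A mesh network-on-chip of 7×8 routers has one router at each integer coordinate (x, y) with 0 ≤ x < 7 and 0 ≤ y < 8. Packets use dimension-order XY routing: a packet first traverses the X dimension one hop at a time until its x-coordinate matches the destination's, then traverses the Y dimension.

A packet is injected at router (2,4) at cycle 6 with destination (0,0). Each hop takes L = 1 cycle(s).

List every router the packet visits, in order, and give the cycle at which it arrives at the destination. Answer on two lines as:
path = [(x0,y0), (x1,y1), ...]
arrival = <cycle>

[0] x=2 y=4 t=6
[1] x=1 y=4 t=7 →W
[2] x=0 y=4 t=8 →W
[3] x=0 y=3 t=9 →S
[4] x=0 y=2 t=10 →S
[5] x=0 y=1 t=11 →S
[6] x=0 y=0 t=12 →S

path = [(2,4), (1,4), (0,4), (0,3), (0,2), (0,1), (0,0)]
arrival = 12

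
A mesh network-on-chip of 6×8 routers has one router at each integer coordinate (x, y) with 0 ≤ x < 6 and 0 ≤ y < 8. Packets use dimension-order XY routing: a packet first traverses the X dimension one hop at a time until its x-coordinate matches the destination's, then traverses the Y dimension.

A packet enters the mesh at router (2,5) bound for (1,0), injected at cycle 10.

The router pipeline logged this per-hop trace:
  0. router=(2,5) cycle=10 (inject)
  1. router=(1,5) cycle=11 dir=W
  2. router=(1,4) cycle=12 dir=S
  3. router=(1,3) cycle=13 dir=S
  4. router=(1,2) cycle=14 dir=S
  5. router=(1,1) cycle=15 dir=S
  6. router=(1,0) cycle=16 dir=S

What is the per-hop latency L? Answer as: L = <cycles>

From hop 0 (10) to hop 1 (11): +1 cycles.
That increment is L by definition: L = 1.

L = 1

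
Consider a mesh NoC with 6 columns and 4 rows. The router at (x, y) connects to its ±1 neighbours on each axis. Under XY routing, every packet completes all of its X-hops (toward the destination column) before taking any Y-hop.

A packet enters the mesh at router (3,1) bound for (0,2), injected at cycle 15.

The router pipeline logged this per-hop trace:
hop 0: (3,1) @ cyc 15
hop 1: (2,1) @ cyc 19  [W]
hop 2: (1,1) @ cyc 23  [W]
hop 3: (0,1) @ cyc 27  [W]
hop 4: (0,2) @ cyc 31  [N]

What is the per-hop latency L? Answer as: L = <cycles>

L = 4

From hop 0 (15) to hop 1 (19): +4 cycles.
That increment is L by definition: L = 4.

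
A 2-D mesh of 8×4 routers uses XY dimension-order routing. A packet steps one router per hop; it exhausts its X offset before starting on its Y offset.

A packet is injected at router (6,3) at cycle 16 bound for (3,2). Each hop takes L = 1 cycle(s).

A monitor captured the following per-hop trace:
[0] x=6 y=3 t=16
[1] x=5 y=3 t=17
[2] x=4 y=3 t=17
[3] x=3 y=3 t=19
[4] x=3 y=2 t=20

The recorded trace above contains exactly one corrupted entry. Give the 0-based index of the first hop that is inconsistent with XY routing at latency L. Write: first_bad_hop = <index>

  1: Δx=-1 Δy=+0 Δt=1 [ok]
  2: Δx=-1 Δy=+0 Δt=0 [BAD: Δcyc=0≠L]

first_bad_hop = 2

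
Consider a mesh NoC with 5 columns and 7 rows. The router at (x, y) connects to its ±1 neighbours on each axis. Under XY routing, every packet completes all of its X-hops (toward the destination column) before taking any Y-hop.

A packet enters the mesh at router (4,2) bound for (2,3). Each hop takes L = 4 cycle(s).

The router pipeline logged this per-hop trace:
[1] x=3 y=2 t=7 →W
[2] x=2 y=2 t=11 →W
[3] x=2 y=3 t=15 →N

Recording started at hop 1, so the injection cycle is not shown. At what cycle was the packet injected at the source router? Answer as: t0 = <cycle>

t0 = 3

At hop 1 the cycle is 7; in general cyc_k = t0 + kL.
t0 = cyc[1] − L = 7 − 4 = 3.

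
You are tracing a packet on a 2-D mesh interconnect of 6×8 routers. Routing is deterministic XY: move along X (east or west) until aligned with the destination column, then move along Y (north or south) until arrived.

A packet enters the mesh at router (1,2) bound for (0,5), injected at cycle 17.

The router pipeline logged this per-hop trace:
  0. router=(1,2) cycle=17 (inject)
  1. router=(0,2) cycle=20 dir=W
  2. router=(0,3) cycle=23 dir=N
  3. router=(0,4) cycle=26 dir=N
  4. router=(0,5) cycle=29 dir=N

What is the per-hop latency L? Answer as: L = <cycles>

Δcyc across hop 0→1: 20 − 17 = 3.
That increment is L by definition: L = 3.

L = 3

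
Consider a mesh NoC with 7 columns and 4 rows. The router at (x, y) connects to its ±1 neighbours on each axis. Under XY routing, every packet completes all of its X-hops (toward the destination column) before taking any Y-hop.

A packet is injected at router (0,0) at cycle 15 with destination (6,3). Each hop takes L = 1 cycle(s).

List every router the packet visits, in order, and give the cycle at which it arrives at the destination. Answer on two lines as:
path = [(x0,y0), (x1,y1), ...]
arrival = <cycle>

path = [(0,0), (1,0), (2,0), (3,0), (4,0), (5,0), (6,0), (6,1), (6,2), (6,3)]
arrival = 24

t=15: at (0,0)
t=16: at (1,0) after E
t=17: at (2,0) after E
t=18: at (3,0) after E
t=19: at (4,0) after E
t=20: at (5,0) after E
t=21: at (6,0) after E
t=22: at (6,1) after N
t=23: at (6,2) after N
t=24: at (6,3) after N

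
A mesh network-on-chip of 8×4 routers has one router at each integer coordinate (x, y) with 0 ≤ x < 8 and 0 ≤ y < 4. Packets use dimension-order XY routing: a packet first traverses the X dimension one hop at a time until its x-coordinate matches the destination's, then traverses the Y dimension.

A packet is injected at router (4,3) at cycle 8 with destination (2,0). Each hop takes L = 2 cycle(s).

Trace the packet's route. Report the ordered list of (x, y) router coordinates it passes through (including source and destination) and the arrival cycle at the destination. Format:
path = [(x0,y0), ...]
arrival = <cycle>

path = [(4,3), (3,3), (2,3), (2,2), (2,1), (2,0)]
arrival = 18

src (4,3)  cyc=8
W→(3,3)  cyc=10
W→(2,3)  cyc=12
S→(2,2)  cyc=14
S→(2,1)  cyc=16
S→(2,0)  cyc=18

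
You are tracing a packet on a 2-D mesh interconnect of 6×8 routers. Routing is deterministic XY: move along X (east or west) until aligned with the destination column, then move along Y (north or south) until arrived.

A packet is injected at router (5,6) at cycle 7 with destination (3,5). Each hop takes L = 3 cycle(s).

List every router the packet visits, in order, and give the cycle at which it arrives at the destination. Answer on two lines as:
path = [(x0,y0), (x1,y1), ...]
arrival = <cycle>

src (5,6)  cyc=7
W→(4,6)  cyc=10
W→(3,6)  cyc=13
S→(3,5)  cyc=16

path = [(5,6), (4,6), (3,6), (3,5)]
arrival = 16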